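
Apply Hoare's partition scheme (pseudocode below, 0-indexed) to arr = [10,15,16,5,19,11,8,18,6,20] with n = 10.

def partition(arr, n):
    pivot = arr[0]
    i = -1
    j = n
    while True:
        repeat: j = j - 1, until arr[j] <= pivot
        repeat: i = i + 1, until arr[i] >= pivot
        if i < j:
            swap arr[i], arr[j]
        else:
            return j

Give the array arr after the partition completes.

[6,8,5,16,19,11,15,18,10,20]

pivot=10
j stops at 8 (6), i stops at 0 (10); swap ⇒ [6,15,16,5,19,11,8,18,10,20]
j stops at 6 (8), i stops at 1 (15); swap ⇒ [6,8,16,5,19,11,15,18,10,20]
j stops at 3 (5), i stops at 2 (16); swap ⇒ [6,8,5,16,19,11,15,18,10,20]
j stops at 2, i stops at 3; i≥j ⇒ return 2. arr=[6,8,5,16,19,11,15,18,10,20]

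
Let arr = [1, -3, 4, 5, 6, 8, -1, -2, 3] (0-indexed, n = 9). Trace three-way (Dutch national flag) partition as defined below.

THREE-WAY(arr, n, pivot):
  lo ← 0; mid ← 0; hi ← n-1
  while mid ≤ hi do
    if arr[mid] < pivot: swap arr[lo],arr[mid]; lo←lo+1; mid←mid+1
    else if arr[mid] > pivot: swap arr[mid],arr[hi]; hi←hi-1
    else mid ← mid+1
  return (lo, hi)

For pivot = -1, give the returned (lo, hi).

(2, 2)

pivot = -1; lo=0, mid=0, hi=8
arr[mid]=1>-1: swap arr[0],arr[8]; hi=7 → [3, -3, 4, 5, 6, 8, -1, -2, 1]
arr[mid]=3>-1: swap arr[0],arr[7]; hi=6 → [-2, -3, 4, 5, 6, 8, -1, 3, 1]
arr[mid]=-2<-1: swap arr[0],arr[0]; lo=1,mid=1 → [-2, -3, 4, 5, 6, 8, -1, 3, 1]
arr[mid]=-3<-1: swap arr[1],arr[1]; lo=2,mid=2 → [-2, -3, 4, 5, 6, 8, -1, 3, 1]
arr[mid]=4>-1: swap arr[2],arr[6]; hi=5 → [-2, -3, -1, 5, 6, 8, 4, 3, 1]
arr[mid]=-1=-1: mid=3
arr[mid]=5>-1: swap arr[3],arr[5]; hi=4 → [-2, -3, -1, 8, 6, 5, 4, 3, 1]
arr[mid]=8>-1: swap arr[3],arr[4]; hi=3 → [-2, -3, -1, 6, 8, 5, 4, 3, 1]
arr[mid]=6>-1: swap arr[3],arr[3]; hi=2 → [-2, -3, -1, 6, 8, 5, 4, 3, 1]
end: lo=2, hi=2; arr = [-2, -3, -1, 6, 8, 5, 4, 3, 1]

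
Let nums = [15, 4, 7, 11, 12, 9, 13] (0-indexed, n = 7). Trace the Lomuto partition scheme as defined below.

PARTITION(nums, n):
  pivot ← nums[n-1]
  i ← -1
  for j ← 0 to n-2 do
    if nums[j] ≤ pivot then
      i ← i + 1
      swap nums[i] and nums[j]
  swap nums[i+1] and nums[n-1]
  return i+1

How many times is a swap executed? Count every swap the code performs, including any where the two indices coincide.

6

pivot = nums[6] = 13; i = -1
j=0: nums[0]=15 > 13 → no swap
j=1: nums[1]=4 ≤ 13 → i=0, swap nums[0],nums[1] → [4, 15, 7, 11, 12, 9, 13]
j=2: nums[2]=7 ≤ 13 → i=1, swap nums[1],nums[2] → [4, 7, 15, 11, 12, 9, 13]
j=3: nums[3]=11 ≤ 13 → i=2, swap nums[2],nums[3] → [4, 7, 11, 15, 12, 9, 13]
j=4: nums[4]=12 ≤ 13 → i=3, swap nums[3],nums[4] → [4, 7, 11, 12, 15, 9, 13]
j=5: nums[5]=9 ≤ 13 → i=4, swap nums[4],nums[5] → [4, 7, 11, 12, 9, 15, 13]
final swap nums[5],nums[6] → [4, 7, 11, 12, 9, 13, 15]; return 5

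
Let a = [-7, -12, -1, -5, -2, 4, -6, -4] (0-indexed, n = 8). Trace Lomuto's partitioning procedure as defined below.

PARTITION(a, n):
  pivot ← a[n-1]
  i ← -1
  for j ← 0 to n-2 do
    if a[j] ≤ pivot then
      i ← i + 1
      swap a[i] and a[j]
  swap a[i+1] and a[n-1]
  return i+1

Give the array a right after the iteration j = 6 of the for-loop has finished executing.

pivot = a[7] = -4; i = -1
j=0: a[0]=-7 ≤ -4 → i=0, swap a[0],a[0] (no change) → [-7, -12, -1, -5, -2, 4, -6, -4]
j=1: a[1]=-12 ≤ -4 → i=1, swap a[1],a[1] (no change) → [-7, -12, -1, -5, -2, 4, -6, -4]
j=2: a[2]=-1 > -4 → no swap
j=3: a[3]=-5 ≤ -4 → i=2, swap a[2],a[3] → [-7, -12, -5, -1, -2, 4, -6, -4]
j=4: a[4]=-2 > -4 → no swap
j=5: a[5]=4 > -4 → no swap
j=6: a[6]=-6 ≤ -4 → i=3, swap a[3],a[6] → [-7, -12, -5, -6, -2, 4, -1, -4]
(after j=6) a = [-7, -12, -5, -6, -2, 4, -1, -4]

[-7, -12, -5, -6, -2, 4, -1, -4]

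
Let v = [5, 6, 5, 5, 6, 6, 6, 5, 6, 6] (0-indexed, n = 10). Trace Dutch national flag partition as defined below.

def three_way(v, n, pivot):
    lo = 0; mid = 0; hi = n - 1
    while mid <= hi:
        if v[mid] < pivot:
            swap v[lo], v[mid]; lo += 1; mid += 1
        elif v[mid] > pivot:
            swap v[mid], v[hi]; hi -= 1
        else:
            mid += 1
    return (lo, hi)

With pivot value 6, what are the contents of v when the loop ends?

lo=0 mid=0 hi=9
5<6: swap(0,0), lo=1 mid=1 ⇒ [5, 6, 5, 5, 6, 6, 6, 5, 6, 6]
6=6: mid=2
5<6: swap(1,2), lo=2 mid=3 ⇒ [5, 5, 6, 5, 6, 6, 6, 5, 6, 6]
5<6: swap(2,3), lo=3 mid=4 ⇒ [5, 5, 5, 6, 6, 6, 6, 5, 6, 6]
6=6: mid=5
6=6: mid=6
6=6: mid=7
5<6: swap(3,7), lo=4 mid=8 ⇒ [5, 5, 5, 5, 6, 6, 6, 6, 6, 6]
6=6: mid=9
6=6: mid=10
done. lo=4 hi=9; v=[5, 5, 5, 5, 6, 6, 6, 6, 6, 6]

[5, 5, 5, 5, 6, 6, 6, 6, 6, 6]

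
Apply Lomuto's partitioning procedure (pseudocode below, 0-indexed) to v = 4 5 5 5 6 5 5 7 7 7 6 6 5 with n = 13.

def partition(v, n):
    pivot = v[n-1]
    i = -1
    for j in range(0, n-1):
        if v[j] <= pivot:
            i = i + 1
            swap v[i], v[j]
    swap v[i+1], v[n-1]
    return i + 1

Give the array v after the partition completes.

pivot = v[12] = 5; i = -1
j=0: v[0]=4 ≤ 5 → i=0, swap v[0],v[0] (no change) → 4 5 5 5 6 5 5 7 7 7 6 6 5
j=1: v[1]=5 ≤ 5 → i=1, swap v[1],v[1] (no change) → 4 5 5 5 6 5 5 7 7 7 6 6 5
j=2: v[2]=5 ≤ 5 → i=2, swap v[2],v[2] (no change) → 4 5 5 5 6 5 5 7 7 7 6 6 5
j=3: v[3]=5 ≤ 5 → i=3, swap v[3],v[3] (no change) → 4 5 5 5 6 5 5 7 7 7 6 6 5
j=4: v[4]=6 > 5 → no swap
j=5: v[5]=5 ≤ 5 → i=4, swap v[4],v[5] → 4 5 5 5 5 6 5 7 7 7 6 6 5
j=6: v[6]=5 ≤ 5 → i=5, swap v[5],v[6] → 4 5 5 5 5 5 6 7 7 7 6 6 5
j=7: v[7]=7 > 5 → no swap
j=8: v[8]=7 > 5 → no swap
j=9: v[9]=7 > 5 → no swap
j=10: v[10]=6 > 5 → no swap
j=11: v[11]=6 > 5 → no swap
final swap v[6],v[12] → 4 5 5 5 5 5 5 7 7 7 6 6 6; return 6

4 5 5 5 5 5 5 7 7 7 6 6 6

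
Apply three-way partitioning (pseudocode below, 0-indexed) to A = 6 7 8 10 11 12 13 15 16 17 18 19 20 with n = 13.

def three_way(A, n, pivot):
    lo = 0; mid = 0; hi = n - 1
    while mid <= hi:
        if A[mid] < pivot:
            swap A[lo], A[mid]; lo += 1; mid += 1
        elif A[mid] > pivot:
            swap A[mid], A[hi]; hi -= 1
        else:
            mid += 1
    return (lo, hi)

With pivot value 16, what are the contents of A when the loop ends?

pivot = 16; lo=0, mid=0, hi=12
A[mid]=6<16: swap A[0],A[0]; lo=1,mid=1 → 6 7 8 10 11 12 13 15 16 17 18 19 20
A[mid]=7<16: swap A[1],A[1]; lo=2,mid=2 → 6 7 8 10 11 12 13 15 16 17 18 19 20
A[mid]=8<16: swap A[2],A[2]; lo=3,mid=3 → 6 7 8 10 11 12 13 15 16 17 18 19 20
A[mid]=10<16: swap A[3],A[3]; lo=4,mid=4 → 6 7 8 10 11 12 13 15 16 17 18 19 20
A[mid]=11<16: swap A[4],A[4]; lo=5,mid=5 → 6 7 8 10 11 12 13 15 16 17 18 19 20
A[mid]=12<16: swap A[5],A[5]; lo=6,mid=6 → 6 7 8 10 11 12 13 15 16 17 18 19 20
A[mid]=13<16: swap A[6],A[6]; lo=7,mid=7 → 6 7 8 10 11 12 13 15 16 17 18 19 20
A[mid]=15<16: swap A[7],A[7]; lo=8,mid=8 → 6 7 8 10 11 12 13 15 16 17 18 19 20
A[mid]=16=16: mid=9
A[mid]=17>16: swap A[9],A[12]; hi=11 → 6 7 8 10 11 12 13 15 16 20 18 19 17
A[mid]=20>16: swap A[9],A[11]; hi=10 → 6 7 8 10 11 12 13 15 16 19 18 20 17
A[mid]=19>16: swap A[9],A[10]; hi=9 → 6 7 8 10 11 12 13 15 16 18 19 20 17
A[mid]=18>16: swap A[9],A[9]; hi=8 → 6 7 8 10 11 12 13 15 16 18 19 20 17
end: lo=8, hi=8; A = 6 7 8 10 11 12 13 15 16 18 19 20 17

6 7 8 10 11 12 13 15 16 18 19 20 17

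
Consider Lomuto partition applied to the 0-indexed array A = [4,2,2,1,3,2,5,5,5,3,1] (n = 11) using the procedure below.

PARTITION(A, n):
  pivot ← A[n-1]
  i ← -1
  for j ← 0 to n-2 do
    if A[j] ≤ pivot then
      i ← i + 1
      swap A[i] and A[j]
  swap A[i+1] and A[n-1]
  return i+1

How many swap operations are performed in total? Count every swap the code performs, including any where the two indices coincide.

2

pivot = A[10] = 1; i = -1
j=0: A[0]=4 > 1 → no swap
j=1: A[1]=2 > 1 → no swap
j=2: A[2]=2 > 1 → no swap
j=3: A[3]=1 ≤ 1 → i=0, swap A[0],A[3] → [1,2,2,4,3,2,5,5,5,3,1]
j=4: A[4]=3 > 1 → no swap
j=5: A[5]=2 > 1 → no swap
j=6: A[6]=5 > 1 → no swap
j=7: A[7]=5 > 1 → no swap
j=8: A[8]=5 > 1 → no swap
j=9: A[9]=3 > 1 → no swap
final swap A[1],A[10] → [1,1,2,4,3,2,5,5,5,3,2]; return 1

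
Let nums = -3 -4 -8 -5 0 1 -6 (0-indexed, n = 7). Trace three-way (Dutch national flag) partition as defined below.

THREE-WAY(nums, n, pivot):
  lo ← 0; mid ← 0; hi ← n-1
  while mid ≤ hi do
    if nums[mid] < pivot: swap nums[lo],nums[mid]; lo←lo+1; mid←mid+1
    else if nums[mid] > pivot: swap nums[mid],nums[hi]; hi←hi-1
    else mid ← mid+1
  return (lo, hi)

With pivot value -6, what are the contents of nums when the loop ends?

-8 -6 -5 0 1 -4 -3

pivot = -6; lo=0, mid=0, hi=6
nums[mid]=-3>-6: swap nums[0],nums[6]; hi=5 → -6 -4 -8 -5 0 1 -3
nums[mid]=-6=-6: mid=1
nums[mid]=-4>-6: swap nums[1],nums[5]; hi=4 → -6 1 -8 -5 0 -4 -3
nums[mid]=1>-6: swap nums[1],nums[4]; hi=3 → -6 0 -8 -5 1 -4 -3
nums[mid]=0>-6: swap nums[1],nums[3]; hi=2 → -6 -5 -8 0 1 -4 -3
nums[mid]=-5>-6: swap nums[1],nums[2]; hi=1 → -6 -8 -5 0 1 -4 -3
nums[mid]=-8<-6: swap nums[0],nums[1]; lo=1,mid=2 → -8 -6 -5 0 1 -4 -3
end: lo=1, hi=1; nums = -8 -6 -5 0 1 -4 -3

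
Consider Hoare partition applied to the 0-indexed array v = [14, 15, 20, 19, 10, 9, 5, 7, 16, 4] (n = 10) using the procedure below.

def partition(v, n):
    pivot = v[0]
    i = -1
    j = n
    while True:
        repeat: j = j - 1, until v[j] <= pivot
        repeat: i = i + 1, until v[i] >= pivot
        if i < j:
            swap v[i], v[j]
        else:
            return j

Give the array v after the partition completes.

[4, 7, 5, 9, 10, 19, 20, 15, 16, 14]

pivot=14
j stops at 9 (4), i stops at 0 (14); swap ⇒ [4, 15, 20, 19, 10, 9, 5, 7, 16, 14]
j stops at 7 (7), i stops at 1 (15); swap ⇒ [4, 7, 20, 19, 10, 9, 5, 15, 16, 14]
j stops at 6 (5), i stops at 2 (20); swap ⇒ [4, 7, 5, 19, 10, 9, 20, 15, 16, 14]
j stops at 5 (9), i stops at 3 (19); swap ⇒ [4, 7, 5, 9, 10, 19, 20, 15, 16, 14]
j stops at 4, i stops at 5; i≥j ⇒ return 4. v=[4, 7, 5, 9, 10, 19, 20, 15, 16, 14]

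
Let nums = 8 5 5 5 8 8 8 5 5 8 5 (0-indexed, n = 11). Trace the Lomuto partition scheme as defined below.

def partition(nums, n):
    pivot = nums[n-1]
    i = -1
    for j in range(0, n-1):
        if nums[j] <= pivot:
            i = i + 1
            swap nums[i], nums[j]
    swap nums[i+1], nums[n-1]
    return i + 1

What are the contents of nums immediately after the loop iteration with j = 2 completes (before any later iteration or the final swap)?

pivot=5, i=-1
j=0: 8>5, skip
j=1: 5≤5, i=0, swap(0,1) ⇒ 5 8 5 5 8 8 8 5 5 8 5
j=2: 5≤5, i=1, swap(1,2) ⇒ 5 5 8 5 8 8 8 5 5 8 5
(after j=2) nums = 5 5 8 5 8 8 8 5 5 8 5

5 5 8 5 8 8 8 5 5 8 5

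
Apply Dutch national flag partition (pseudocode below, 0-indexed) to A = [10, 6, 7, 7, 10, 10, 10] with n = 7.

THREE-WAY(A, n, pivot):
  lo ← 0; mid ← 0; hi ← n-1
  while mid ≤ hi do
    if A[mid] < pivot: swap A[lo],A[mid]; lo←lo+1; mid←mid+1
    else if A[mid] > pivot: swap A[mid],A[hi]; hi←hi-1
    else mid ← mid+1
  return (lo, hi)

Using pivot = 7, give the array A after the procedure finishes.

[6, 7, 7, 10, 10, 10, 10]

pivot = 7; lo=0, mid=0, hi=6
A[mid]=10>7: swap A[0],A[6]; hi=5 → [10, 6, 7, 7, 10, 10, 10]
A[mid]=10>7: swap A[0],A[5]; hi=4 → [10, 6, 7, 7, 10, 10, 10]
A[mid]=10>7: swap A[0],A[4]; hi=3 → [10, 6, 7, 7, 10, 10, 10]
A[mid]=10>7: swap A[0],A[3]; hi=2 → [7, 6, 7, 10, 10, 10, 10]
A[mid]=7=7: mid=1
A[mid]=6<7: swap A[0],A[1]; lo=1,mid=2 → [6, 7, 7, 10, 10, 10, 10]
A[mid]=7=7: mid=3
end: lo=1, hi=2; A = [6, 7, 7, 10, 10, 10, 10]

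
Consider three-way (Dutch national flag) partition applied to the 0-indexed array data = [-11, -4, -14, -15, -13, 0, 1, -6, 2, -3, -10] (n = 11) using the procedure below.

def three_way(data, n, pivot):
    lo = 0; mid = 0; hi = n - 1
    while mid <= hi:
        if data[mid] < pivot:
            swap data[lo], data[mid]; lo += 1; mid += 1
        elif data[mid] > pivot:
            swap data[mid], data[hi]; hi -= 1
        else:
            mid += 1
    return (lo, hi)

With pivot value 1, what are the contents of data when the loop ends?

pivot = 1; lo=0, mid=0, hi=10
data[mid]=-11<1: swap data[0],data[0]; lo=1,mid=1 → [-11, -4, -14, -15, -13, 0, 1, -6, 2, -3, -10]
data[mid]=-4<1: swap data[1],data[1]; lo=2,mid=2 → [-11, -4, -14, -15, -13, 0, 1, -6, 2, -3, -10]
data[mid]=-14<1: swap data[2],data[2]; lo=3,mid=3 → [-11, -4, -14, -15, -13, 0, 1, -6, 2, -3, -10]
data[mid]=-15<1: swap data[3],data[3]; lo=4,mid=4 → [-11, -4, -14, -15, -13, 0, 1, -6, 2, -3, -10]
data[mid]=-13<1: swap data[4],data[4]; lo=5,mid=5 → [-11, -4, -14, -15, -13, 0, 1, -6, 2, -3, -10]
data[mid]=0<1: swap data[5],data[5]; lo=6,mid=6 → [-11, -4, -14, -15, -13, 0, 1, -6, 2, -3, -10]
data[mid]=1=1: mid=7
data[mid]=-6<1: swap data[6],data[7]; lo=7,mid=8 → [-11, -4, -14, -15, -13, 0, -6, 1, 2, -3, -10]
data[mid]=2>1: swap data[8],data[10]; hi=9 → [-11, -4, -14, -15, -13, 0, -6, 1, -10, -3, 2]
data[mid]=-10<1: swap data[7],data[8]; lo=8,mid=9 → [-11, -4, -14, -15, -13, 0, -6, -10, 1, -3, 2]
data[mid]=-3<1: swap data[8],data[9]; lo=9,mid=10 → [-11, -4, -14, -15, -13, 0, -6, -10, -3, 1, 2]
end: lo=9, hi=9; data = [-11, -4, -14, -15, -13, 0, -6, -10, -3, 1, 2]

[-11, -4, -14, -15, -13, 0, -6, -10, -3, 1, 2]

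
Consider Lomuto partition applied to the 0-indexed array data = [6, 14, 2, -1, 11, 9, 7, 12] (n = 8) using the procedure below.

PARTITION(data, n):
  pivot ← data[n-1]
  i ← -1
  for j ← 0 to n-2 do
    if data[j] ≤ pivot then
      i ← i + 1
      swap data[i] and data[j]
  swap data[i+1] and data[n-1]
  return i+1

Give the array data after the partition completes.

[6, 2, -1, 11, 9, 7, 12, 14]

pivot=12, i=-1
j=0: 6≤12, i=0, swap(0,0) ⇒ [6, 14, 2, -1, 11, 9, 7, 12]
j=1: 14>12, skip
j=2: 2≤12, i=1, swap(1,2) ⇒ [6, 2, 14, -1, 11, 9, 7, 12]
j=3: -1≤12, i=2, swap(2,3) ⇒ [6, 2, -1, 14, 11, 9, 7, 12]
j=4: 11≤12, i=3, swap(3,4) ⇒ [6, 2, -1, 11, 14, 9, 7, 12]
j=5: 9≤12, i=4, swap(4,5) ⇒ [6, 2, -1, 11, 9, 14, 7, 12]
j=6: 7≤12, i=5, swap(5,6) ⇒ [6, 2, -1, 11, 9, 7, 14, 12]
swap(6,7) ⇒ [6, 2, -1, 11, 9, 7, 12, 14]; return 6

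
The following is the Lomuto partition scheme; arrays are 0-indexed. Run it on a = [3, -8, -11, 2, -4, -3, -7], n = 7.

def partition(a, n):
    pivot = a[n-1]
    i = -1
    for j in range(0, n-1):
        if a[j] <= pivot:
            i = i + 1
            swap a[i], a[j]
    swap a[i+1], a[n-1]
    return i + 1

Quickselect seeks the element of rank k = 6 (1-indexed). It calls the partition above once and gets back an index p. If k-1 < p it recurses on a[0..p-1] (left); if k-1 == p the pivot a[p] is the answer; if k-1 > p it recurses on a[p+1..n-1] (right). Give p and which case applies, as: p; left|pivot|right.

2; right

pivot = a[6] = -7; i = -1
j=0: a[0]=3 > -7 → no swap
j=1: a[1]=-8 ≤ -7 → i=0, swap a[0],a[1] → [-8, 3, -11, 2, -4, -3, -7]
j=2: a[2]=-11 ≤ -7 → i=1, swap a[1],a[2] → [-8, -11, 3, 2, -4, -3, -7]
j=3: a[3]=2 > -7 → no swap
j=4: a[4]=-4 > -7 → no swap
j=5: a[5]=-3 > -7 → no swap
final swap a[2],a[6] → [-8, -11, -7, 2, -4, -3, 3]; return 2
p = 2; k-1 = 5 > 2 ⇒ right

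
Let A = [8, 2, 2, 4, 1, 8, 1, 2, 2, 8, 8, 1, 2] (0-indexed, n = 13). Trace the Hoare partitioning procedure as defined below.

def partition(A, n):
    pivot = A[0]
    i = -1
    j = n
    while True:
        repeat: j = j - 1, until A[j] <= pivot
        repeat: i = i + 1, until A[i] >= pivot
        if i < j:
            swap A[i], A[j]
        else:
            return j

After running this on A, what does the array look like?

[2, 2, 2, 4, 1, 1, 1, 2, 2, 8, 8, 8, 8]

pivot = A[0] = 8; i = -1, j = 13
j→12 (A[12]=2≤8), i→0 (A[0]=8≥8); i<j, swap → [2, 2, 2, 4, 1, 8, 1, 2, 2, 8, 8, 1, 8]
j→11 (A[11]=1≤8), i→5 (A[5]=8≥8); i<j, swap → [2, 2, 2, 4, 1, 1, 1, 2, 2, 8, 8, 8, 8]
j→10 (A[10]=8≤8), i→9 (A[9]=8≥8); i<j, swap → [2, 2, 2, 4, 1, 1, 1, 2, 2, 8, 8, 8, 8]
j→9, i→10; i≥j, return j=9. A = [2, 2, 2, 4, 1, 1, 1, 2, 2, 8, 8, 8, 8]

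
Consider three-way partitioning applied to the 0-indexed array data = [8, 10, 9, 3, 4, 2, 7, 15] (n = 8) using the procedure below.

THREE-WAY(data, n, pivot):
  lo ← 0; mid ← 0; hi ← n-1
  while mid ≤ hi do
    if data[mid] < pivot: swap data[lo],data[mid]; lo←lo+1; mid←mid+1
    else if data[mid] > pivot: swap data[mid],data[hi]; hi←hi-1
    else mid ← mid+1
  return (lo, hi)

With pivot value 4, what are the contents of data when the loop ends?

pivot = 4; lo=0, mid=0, hi=7
data[mid]=8>4: swap data[0],data[7]; hi=6 → [15, 10, 9, 3, 4, 2, 7, 8]
data[mid]=15>4: swap data[0],data[6]; hi=5 → [7, 10, 9, 3, 4, 2, 15, 8]
data[mid]=7>4: swap data[0],data[5]; hi=4 → [2, 10, 9, 3, 4, 7, 15, 8]
data[mid]=2<4: swap data[0],data[0]; lo=1,mid=1 → [2, 10, 9, 3, 4, 7, 15, 8]
data[mid]=10>4: swap data[1],data[4]; hi=3 → [2, 4, 9, 3, 10, 7, 15, 8]
data[mid]=4=4: mid=2
data[mid]=9>4: swap data[2],data[3]; hi=2 → [2, 4, 3, 9, 10, 7, 15, 8]
data[mid]=3<4: swap data[1],data[2]; lo=2,mid=3 → [2, 3, 4, 9, 10, 7, 15, 8]
end: lo=2, hi=2; data = [2, 3, 4, 9, 10, 7, 15, 8]

[2, 3, 4, 9, 10, 7, 15, 8]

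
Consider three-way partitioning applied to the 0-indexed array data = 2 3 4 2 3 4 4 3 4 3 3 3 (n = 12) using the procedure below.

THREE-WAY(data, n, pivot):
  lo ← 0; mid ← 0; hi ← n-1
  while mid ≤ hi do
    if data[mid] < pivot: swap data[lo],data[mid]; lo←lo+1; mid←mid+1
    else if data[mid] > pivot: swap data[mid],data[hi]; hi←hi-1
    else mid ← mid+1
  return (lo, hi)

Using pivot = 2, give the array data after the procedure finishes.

pivot = 2; lo=0, mid=0, hi=11
data[mid]=2=2: mid=1
data[mid]=3>2: swap data[1],data[11]; hi=10 → 2 3 4 2 3 4 4 3 4 3 3 3
data[mid]=3>2: swap data[1],data[10]; hi=9 → 2 3 4 2 3 4 4 3 4 3 3 3
data[mid]=3>2: swap data[1],data[9]; hi=8 → 2 3 4 2 3 4 4 3 4 3 3 3
data[mid]=3>2: swap data[1],data[8]; hi=7 → 2 4 4 2 3 4 4 3 3 3 3 3
data[mid]=4>2: swap data[1],data[7]; hi=6 → 2 3 4 2 3 4 4 4 3 3 3 3
data[mid]=3>2: swap data[1],data[6]; hi=5 → 2 4 4 2 3 4 3 4 3 3 3 3
data[mid]=4>2: swap data[1],data[5]; hi=4 → 2 4 4 2 3 4 3 4 3 3 3 3
data[mid]=4>2: swap data[1],data[4]; hi=3 → 2 3 4 2 4 4 3 4 3 3 3 3
data[mid]=3>2: swap data[1],data[3]; hi=2 → 2 2 4 3 4 4 3 4 3 3 3 3
data[mid]=2=2: mid=2
data[mid]=4>2: swap data[2],data[2]; hi=1 → 2 2 4 3 4 4 3 4 3 3 3 3
end: lo=0, hi=1; data = 2 2 4 3 4 4 3 4 3 3 3 3

2 2 4 3 4 4 3 4 3 3 3 3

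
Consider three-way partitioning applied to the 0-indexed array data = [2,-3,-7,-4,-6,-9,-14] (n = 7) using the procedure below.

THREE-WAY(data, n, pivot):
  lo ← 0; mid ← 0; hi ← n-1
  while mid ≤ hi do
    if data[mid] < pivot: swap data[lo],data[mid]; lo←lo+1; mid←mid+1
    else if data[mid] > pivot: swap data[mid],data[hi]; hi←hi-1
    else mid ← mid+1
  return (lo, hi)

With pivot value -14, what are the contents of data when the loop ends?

[-14,-7,-4,-6,-9,-3,2]

pivot = -14; lo=0, mid=0, hi=6
data[mid]=2>-14: swap data[0],data[6]; hi=5 → [-14,-3,-7,-4,-6,-9,2]
data[mid]=-14=-14: mid=1
data[mid]=-3>-14: swap data[1],data[5]; hi=4 → [-14,-9,-7,-4,-6,-3,2]
data[mid]=-9>-14: swap data[1],data[4]; hi=3 → [-14,-6,-7,-4,-9,-3,2]
data[mid]=-6>-14: swap data[1],data[3]; hi=2 → [-14,-4,-7,-6,-9,-3,2]
data[mid]=-4>-14: swap data[1],data[2]; hi=1 → [-14,-7,-4,-6,-9,-3,2]
data[mid]=-7>-14: swap data[1],data[1]; hi=0 → [-14,-7,-4,-6,-9,-3,2]
end: lo=0, hi=0; data = [-14,-7,-4,-6,-9,-3,2]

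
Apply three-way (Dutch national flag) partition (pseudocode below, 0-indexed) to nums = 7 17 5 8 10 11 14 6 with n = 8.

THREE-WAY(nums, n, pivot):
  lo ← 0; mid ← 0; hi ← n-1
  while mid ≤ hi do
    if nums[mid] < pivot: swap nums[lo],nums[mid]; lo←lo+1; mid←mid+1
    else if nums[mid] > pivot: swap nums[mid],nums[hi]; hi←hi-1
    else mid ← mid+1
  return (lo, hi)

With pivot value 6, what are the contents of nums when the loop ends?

5 6 8 10 11 14 17 7

lo=0 mid=0 hi=7
7>6: swap(0,7), hi=6 ⇒ 6 17 5 8 10 11 14 7
6=6: mid=1
17>6: swap(1,6), hi=5 ⇒ 6 14 5 8 10 11 17 7
14>6: swap(1,5), hi=4 ⇒ 6 11 5 8 10 14 17 7
11>6: swap(1,4), hi=3 ⇒ 6 10 5 8 11 14 17 7
10>6: swap(1,3), hi=2 ⇒ 6 8 5 10 11 14 17 7
8>6: swap(1,2), hi=1 ⇒ 6 5 8 10 11 14 17 7
5<6: swap(0,1), lo=1 mid=2 ⇒ 5 6 8 10 11 14 17 7
done. lo=1 hi=1; nums=5 6 8 10 11 14 17 7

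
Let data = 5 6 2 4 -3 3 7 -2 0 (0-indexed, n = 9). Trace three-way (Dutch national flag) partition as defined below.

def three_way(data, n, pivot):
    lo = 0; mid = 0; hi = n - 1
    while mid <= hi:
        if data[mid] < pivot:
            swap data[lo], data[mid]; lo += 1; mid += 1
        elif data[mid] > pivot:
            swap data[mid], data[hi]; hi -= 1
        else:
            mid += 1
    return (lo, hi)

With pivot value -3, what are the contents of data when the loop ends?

-3 2 4 6 3 7 -2 0 5

pivot = -3; lo=0, mid=0, hi=8
data[mid]=5>-3: swap data[0],data[8]; hi=7 → 0 6 2 4 -3 3 7 -2 5
data[mid]=0>-3: swap data[0],data[7]; hi=6 → -2 6 2 4 -3 3 7 0 5
data[mid]=-2>-3: swap data[0],data[6]; hi=5 → 7 6 2 4 -3 3 -2 0 5
data[mid]=7>-3: swap data[0],data[5]; hi=4 → 3 6 2 4 -3 7 -2 0 5
data[mid]=3>-3: swap data[0],data[4]; hi=3 → -3 6 2 4 3 7 -2 0 5
data[mid]=-3=-3: mid=1
data[mid]=6>-3: swap data[1],data[3]; hi=2 → -3 4 2 6 3 7 -2 0 5
data[mid]=4>-3: swap data[1],data[2]; hi=1 → -3 2 4 6 3 7 -2 0 5
data[mid]=2>-3: swap data[1],data[1]; hi=0 → -3 2 4 6 3 7 -2 0 5
end: lo=0, hi=0; data = -3 2 4 6 3 7 -2 0 5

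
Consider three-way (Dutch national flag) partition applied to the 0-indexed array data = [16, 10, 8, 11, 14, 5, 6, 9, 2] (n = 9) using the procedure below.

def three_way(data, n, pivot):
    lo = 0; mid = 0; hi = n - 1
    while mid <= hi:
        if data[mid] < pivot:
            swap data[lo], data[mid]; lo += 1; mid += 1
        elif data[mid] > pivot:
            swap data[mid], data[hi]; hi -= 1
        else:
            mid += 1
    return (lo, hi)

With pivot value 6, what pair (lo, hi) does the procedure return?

(2, 2)

lo=0 mid=0 hi=8
16>6: swap(0,8), hi=7 ⇒ [2, 10, 8, 11, 14, 5, 6, 9, 16]
2<6: swap(0,0), lo=1 mid=1 ⇒ [2, 10, 8, 11, 14, 5, 6, 9, 16]
10>6: swap(1,7), hi=6 ⇒ [2, 9, 8, 11, 14, 5, 6, 10, 16]
9>6: swap(1,6), hi=5 ⇒ [2, 6, 8, 11, 14, 5, 9, 10, 16]
6=6: mid=2
8>6: swap(2,5), hi=4 ⇒ [2, 6, 5, 11, 14, 8, 9, 10, 16]
5<6: swap(1,2), lo=2 mid=3 ⇒ [2, 5, 6, 11, 14, 8, 9, 10, 16]
11>6: swap(3,4), hi=3 ⇒ [2, 5, 6, 14, 11, 8, 9, 10, 16]
14>6: swap(3,3), hi=2 ⇒ [2, 5, 6, 14, 11, 8, 9, 10, 16]
done. lo=2 hi=2; data=[2, 5, 6, 14, 11, 8, 9, 10, 16]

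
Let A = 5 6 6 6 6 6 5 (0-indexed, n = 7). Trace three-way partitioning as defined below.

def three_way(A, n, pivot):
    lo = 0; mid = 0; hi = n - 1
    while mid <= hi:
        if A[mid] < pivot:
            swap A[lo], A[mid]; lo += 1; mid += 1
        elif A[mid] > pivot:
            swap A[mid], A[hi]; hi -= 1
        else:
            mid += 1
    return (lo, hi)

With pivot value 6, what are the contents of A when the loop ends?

pivot = 6; lo=0, mid=0, hi=6
A[mid]=5<6: swap A[0],A[0]; lo=1,mid=1 → 5 6 6 6 6 6 5
A[mid]=6=6: mid=2
A[mid]=6=6: mid=3
A[mid]=6=6: mid=4
A[mid]=6=6: mid=5
A[mid]=6=6: mid=6
A[mid]=5<6: swap A[1],A[6]; lo=2,mid=7 → 5 5 6 6 6 6 6
end: lo=2, hi=6; A = 5 5 6 6 6 6 6

5 5 6 6 6 6 6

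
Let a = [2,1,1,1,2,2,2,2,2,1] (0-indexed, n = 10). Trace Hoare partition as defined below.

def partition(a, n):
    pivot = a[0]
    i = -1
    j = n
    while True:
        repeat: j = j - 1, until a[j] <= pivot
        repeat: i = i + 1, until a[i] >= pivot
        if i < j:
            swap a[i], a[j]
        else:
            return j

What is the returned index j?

6

pivot=2
j stops at 9 (1), i stops at 0 (2); swap ⇒ [1,1,1,1,2,2,2,2,2,2]
j stops at 8 (2), i stops at 4 (2); swap ⇒ [1,1,1,1,2,2,2,2,2,2]
j stops at 7 (2), i stops at 5 (2); swap ⇒ [1,1,1,1,2,2,2,2,2,2]
j stops at 6, i stops at 6; i≥j ⇒ return 6. a=[1,1,1,1,2,2,2,2,2,2]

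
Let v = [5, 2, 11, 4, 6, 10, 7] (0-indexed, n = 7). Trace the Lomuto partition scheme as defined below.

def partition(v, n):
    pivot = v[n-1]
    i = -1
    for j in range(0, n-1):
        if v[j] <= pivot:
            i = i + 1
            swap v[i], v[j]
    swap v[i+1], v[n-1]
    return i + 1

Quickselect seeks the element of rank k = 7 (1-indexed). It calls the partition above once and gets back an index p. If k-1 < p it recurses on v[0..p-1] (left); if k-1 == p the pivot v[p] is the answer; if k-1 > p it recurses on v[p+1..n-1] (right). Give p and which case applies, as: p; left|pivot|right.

pivot=7, i=-1
j=0: 5≤7, i=0, swap(0,0) ⇒ [5, 2, 11, 4, 6, 10, 7]
j=1: 2≤7, i=1, swap(1,1) ⇒ [5, 2, 11, 4, 6, 10, 7]
j=2: 11>7, skip
j=3: 4≤7, i=2, swap(2,3) ⇒ [5, 2, 4, 11, 6, 10, 7]
j=4: 6≤7, i=3, swap(3,4) ⇒ [5, 2, 4, 6, 11, 10, 7]
j=5: 10>7, skip
swap(4,6) ⇒ [5, 2, 4, 6, 7, 10, 11]; return 4
p = 4; k-1 = 6 > 4 ⇒ right

4; right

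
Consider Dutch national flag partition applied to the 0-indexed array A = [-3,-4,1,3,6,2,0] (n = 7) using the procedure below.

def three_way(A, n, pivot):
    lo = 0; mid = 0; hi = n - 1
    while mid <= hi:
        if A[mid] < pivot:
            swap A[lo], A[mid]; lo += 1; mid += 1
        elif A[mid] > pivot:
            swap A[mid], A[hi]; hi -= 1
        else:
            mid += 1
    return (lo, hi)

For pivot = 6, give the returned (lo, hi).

(6, 6)

pivot = 6; lo=0, mid=0, hi=6
A[mid]=-3<6: swap A[0],A[0]; lo=1,mid=1 → [-3,-4,1,3,6,2,0]
A[mid]=-4<6: swap A[1],A[1]; lo=2,mid=2 → [-3,-4,1,3,6,2,0]
A[mid]=1<6: swap A[2],A[2]; lo=3,mid=3 → [-3,-4,1,3,6,2,0]
A[mid]=3<6: swap A[3],A[3]; lo=4,mid=4 → [-3,-4,1,3,6,2,0]
A[mid]=6=6: mid=5
A[mid]=2<6: swap A[4],A[5]; lo=5,mid=6 → [-3,-4,1,3,2,6,0]
A[mid]=0<6: swap A[5],A[6]; lo=6,mid=7 → [-3,-4,1,3,2,0,6]
end: lo=6, hi=6; A = [-3,-4,1,3,2,0,6]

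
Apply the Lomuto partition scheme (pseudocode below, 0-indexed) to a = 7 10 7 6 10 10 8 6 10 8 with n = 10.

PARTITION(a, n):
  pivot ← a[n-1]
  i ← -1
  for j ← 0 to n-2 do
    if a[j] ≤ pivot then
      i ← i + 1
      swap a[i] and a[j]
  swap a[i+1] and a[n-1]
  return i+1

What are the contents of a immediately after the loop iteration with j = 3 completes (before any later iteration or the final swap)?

pivot=8, i=-1
j=0: 7≤8, i=0, swap(0,0) ⇒ 7 10 7 6 10 10 8 6 10 8
j=1: 10>8, skip
j=2: 7≤8, i=1, swap(1,2) ⇒ 7 7 10 6 10 10 8 6 10 8
j=3: 6≤8, i=2, swap(2,3) ⇒ 7 7 6 10 10 10 8 6 10 8
(after j=3) a = 7 7 6 10 10 10 8 6 10 8

7 7 6 10 10 10 8 6 10 8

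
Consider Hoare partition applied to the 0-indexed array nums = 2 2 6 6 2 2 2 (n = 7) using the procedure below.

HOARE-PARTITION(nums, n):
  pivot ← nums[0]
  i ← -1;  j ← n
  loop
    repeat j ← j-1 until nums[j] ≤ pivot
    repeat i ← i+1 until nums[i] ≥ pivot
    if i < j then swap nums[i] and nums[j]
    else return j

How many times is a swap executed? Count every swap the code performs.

3

pivot = nums[0] = 2; i = -1, j = 7
j→6 (nums[6]=2≤2), i→0 (nums[0]=2≥2); i<j, swap → 2 2 6 6 2 2 2
j→5 (nums[5]=2≤2), i→1 (nums[1]=2≥2); i<j, swap → 2 2 6 6 2 2 2
j→4 (nums[4]=2≤2), i→2 (nums[2]=6≥2); i<j, swap → 2 2 2 6 6 2 2
j→2, i→3; i≥j, return j=2. nums = 2 2 2 6 6 2 2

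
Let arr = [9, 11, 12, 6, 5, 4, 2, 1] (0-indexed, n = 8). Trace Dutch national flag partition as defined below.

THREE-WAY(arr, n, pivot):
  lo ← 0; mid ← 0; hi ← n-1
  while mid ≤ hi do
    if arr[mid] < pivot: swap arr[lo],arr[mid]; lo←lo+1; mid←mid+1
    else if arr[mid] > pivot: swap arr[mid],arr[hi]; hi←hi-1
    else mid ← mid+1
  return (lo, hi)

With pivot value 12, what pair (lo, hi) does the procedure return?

(7, 7)

lo=0 mid=0 hi=7
9<12: swap(0,0), lo=1 mid=1 ⇒ [9, 11, 12, 6, 5, 4, 2, 1]
11<12: swap(1,1), lo=2 mid=2 ⇒ [9, 11, 12, 6, 5, 4, 2, 1]
12=12: mid=3
6<12: swap(2,3), lo=3 mid=4 ⇒ [9, 11, 6, 12, 5, 4, 2, 1]
5<12: swap(3,4), lo=4 mid=5 ⇒ [9, 11, 6, 5, 12, 4, 2, 1]
4<12: swap(4,5), lo=5 mid=6 ⇒ [9, 11, 6, 5, 4, 12, 2, 1]
2<12: swap(5,6), lo=6 mid=7 ⇒ [9, 11, 6, 5, 4, 2, 12, 1]
1<12: swap(6,7), lo=7 mid=8 ⇒ [9, 11, 6, 5, 4, 2, 1, 12]
done. lo=7 hi=7; arr=[9, 11, 6, 5, 4, 2, 1, 12]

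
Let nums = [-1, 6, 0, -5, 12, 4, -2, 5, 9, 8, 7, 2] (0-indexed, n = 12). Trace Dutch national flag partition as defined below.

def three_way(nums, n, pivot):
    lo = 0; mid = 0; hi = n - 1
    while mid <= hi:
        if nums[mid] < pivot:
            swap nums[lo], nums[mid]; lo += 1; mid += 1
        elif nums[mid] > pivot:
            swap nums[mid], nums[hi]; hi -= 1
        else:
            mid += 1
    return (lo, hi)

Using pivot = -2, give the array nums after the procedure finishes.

lo=0 mid=0 hi=11
-1>-2: swap(0,11), hi=10 ⇒ [2, 6, 0, -5, 12, 4, -2, 5, 9, 8, 7, -1]
2>-2: swap(0,10), hi=9 ⇒ [7, 6, 0, -5, 12, 4, -2, 5, 9, 8, 2, -1]
7>-2: swap(0,9), hi=8 ⇒ [8, 6, 0, -5, 12, 4, -2, 5, 9, 7, 2, -1]
8>-2: swap(0,8), hi=7 ⇒ [9, 6, 0, -5, 12, 4, -2, 5, 8, 7, 2, -1]
9>-2: swap(0,7), hi=6 ⇒ [5, 6, 0, -5, 12, 4, -2, 9, 8, 7, 2, -1]
5>-2: swap(0,6), hi=5 ⇒ [-2, 6, 0, -5, 12, 4, 5, 9, 8, 7, 2, -1]
-2=-2: mid=1
6>-2: swap(1,5), hi=4 ⇒ [-2, 4, 0, -5, 12, 6, 5, 9, 8, 7, 2, -1]
4>-2: swap(1,4), hi=3 ⇒ [-2, 12, 0, -5, 4, 6, 5, 9, 8, 7, 2, -1]
12>-2: swap(1,3), hi=2 ⇒ [-2, -5, 0, 12, 4, 6, 5, 9, 8, 7, 2, -1]
-5<-2: swap(0,1), lo=1 mid=2 ⇒ [-5, -2, 0, 12, 4, 6, 5, 9, 8, 7, 2, -1]
0>-2: swap(2,2), hi=1 ⇒ [-5, -2, 0, 12, 4, 6, 5, 9, 8, 7, 2, -1]
done. lo=1 hi=1; nums=[-5, -2, 0, 12, 4, 6, 5, 9, 8, 7, 2, -1]

[-5, -2, 0, 12, 4, 6, 5, 9, 8, 7, 2, -1]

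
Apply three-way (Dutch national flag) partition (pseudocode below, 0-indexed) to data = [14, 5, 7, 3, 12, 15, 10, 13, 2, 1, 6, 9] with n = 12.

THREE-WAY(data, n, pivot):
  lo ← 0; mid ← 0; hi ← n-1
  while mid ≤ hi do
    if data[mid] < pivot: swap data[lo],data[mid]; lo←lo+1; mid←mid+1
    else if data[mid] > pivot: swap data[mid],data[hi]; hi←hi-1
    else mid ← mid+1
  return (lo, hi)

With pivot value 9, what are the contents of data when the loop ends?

[5, 7, 3, 6, 1, 2, 9, 13, 10, 15, 12, 14]

pivot = 9; lo=0, mid=0, hi=11
data[mid]=14>9: swap data[0],data[11]; hi=10 → [9, 5, 7, 3, 12, 15, 10, 13, 2, 1, 6, 14]
data[mid]=9=9: mid=1
data[mid]=5<9: swap data[0],data[1]; lo=1,mid=2 → [5, 9, 7, 3, 12, 15, 10, 13, 2, 1, 6, 14]
data[mid]=7<9: swap data[1],data[2]; lo=2,mid=3 → [5, 7, 9, 3, 12, 15, 10, 13, 2, 1, 6, 14]
data[mid]=3<9: swap data[2],data[3]; lo=3,mid=4 → [5, 7, 3, 9, 12, 15, 10, 13, 2, 1, 6, 14]
data[mid]=12>9: swap data[4],data[10]; hi=9 → [5, 7, 3, 9, 6, 15, 10, 13, 2, 1, 12, 14]
data[mid]=6<9: swap data[3],data[4]; lo=4,mid=5 → [5, 7, 3, 6, 9, 15, 10, 13, 2, 1, 12, 14]
data[mid]=15>9: swap data[5],data[9]; hi=8 → [5, 7, 3, 6, 9, 1, 10, 13, 2, 15, 12, 14]
data[mid]=1<9: swap data[4],data[5]; lo=5,mid=6 → [5, 7, 3, 6, 1, 9, 10, 13, 2, 15, 12, 14]
data[mid]=10>9: swap data[6],data[8]; hi=7 → [5, 7, 3, 6, 1, 9, 2, 13, 10, 15, 12, 14]
data[mid]=2<9: swap data[5],data[6]; lo=6,mid=7 → [5, 7, 3, 6, 1, 2, 9, 13, 10, 15, 12, 14]
data[mid]=13>9: swap data[7],data[7]; hi=6 → [5, 7, 3, 6, 1, 2, 9, 13, 10, 15, 12, 14]
end: lo=6, hi=6; data = [5, 7, 3, 6, 1, 2, 9, 13, 10, 15, 12, 14]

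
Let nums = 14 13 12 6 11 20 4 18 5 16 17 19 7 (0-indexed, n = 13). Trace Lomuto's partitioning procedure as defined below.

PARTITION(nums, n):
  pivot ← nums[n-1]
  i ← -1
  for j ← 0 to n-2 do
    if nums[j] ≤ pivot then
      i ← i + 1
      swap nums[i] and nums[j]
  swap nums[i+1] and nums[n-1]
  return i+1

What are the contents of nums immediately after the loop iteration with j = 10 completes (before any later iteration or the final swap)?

6 4 5 14 11 20 13 18 12 16 17 19 7

pivot = nums[12] = 7; i = -1
j=0: nums[0]=14 > 7 → no swap
j=1: nums[1]=13 > 7 → no swap
j=2: nums[2]=12 > 7 → no swap
j=3: nums[3]=6 ≤ 7 → i=0, swap nums[0],nums[3] → 6 13 12 14 11 20 4 18 5 16 17 19 7
j=4: nums[4]=11 > 7 → no swap
j=5: nums[5]=20 > 7 → no swap
j=6: nums[6]=4 ≤ 7 → i=1, swap nums[1],nums[6] → 6 4 12 14 11 20 13 18 5 16 17 19 7
j=7: nums[7]=18 > 7 → no swap
j=8: nums[8]=5 ≤ 7 → i=2, swap nums[2],nums[8] → 6 4 5 14 11 20 13 18 12 16 17 19 7
j=9: nums[9]=16 > 7 → no swap
j=10: nums[10]=17 > 7 → no swap
(after j=10) nums = 6 4 5 14 11 20 13 18 12 16 17 19 7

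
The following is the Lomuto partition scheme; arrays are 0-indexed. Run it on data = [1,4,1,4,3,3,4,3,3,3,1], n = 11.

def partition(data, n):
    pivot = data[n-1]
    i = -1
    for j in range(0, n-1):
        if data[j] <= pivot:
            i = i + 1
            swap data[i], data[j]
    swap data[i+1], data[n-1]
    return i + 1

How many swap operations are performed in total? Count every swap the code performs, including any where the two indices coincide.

pivot = data[10] = 1; i = -1
j=0: data[0]=1 ≤ 1 → i=0, swap data[0],data[0] (no change) → [1,4,1,4,3,3,4,3,3,3,1]
j=1: data[1]=4 > 1 → no swap
j=2: data[2]=1 ≤ 1 → i=1, swap data[1],data[2] → [1,1,4,4,3,3,4,3,3,3,1]
j=3: data[3]=4 > 1 → no swap
j=4: data[4]=3 > 1 → no swap
j=5: data[5]=3 > 1 → no swap
j=6: data[6]=4 > 1 → no swap
j=7: data[7]=3 > 1 → no swap
j=8: data[8]=3 > 1 → no swap
j=9: data[9]=3 > 1 → no swap
final swap data[2],data[10] → [1,1,1,4,3,3,4,3,3,3,4]; return 2

3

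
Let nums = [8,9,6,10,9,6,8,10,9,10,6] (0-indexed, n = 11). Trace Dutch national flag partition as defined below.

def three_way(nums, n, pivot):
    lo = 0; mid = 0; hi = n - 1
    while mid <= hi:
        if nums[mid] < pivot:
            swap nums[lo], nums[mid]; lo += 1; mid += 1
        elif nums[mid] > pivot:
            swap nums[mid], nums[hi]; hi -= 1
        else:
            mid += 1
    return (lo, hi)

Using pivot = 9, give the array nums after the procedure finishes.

lo=0 mid=0 hi=10
8<9: swap(0,0), lo=1 mid=1 ⇒ [8,9,6,10,9,6,8,10,9,10,6]
9=9: mid=2
6<9: swap(1,2), lo=2 mid=3 ⇒ [8,6,9,10,9,6,8,10,9,10,6]
10>9: swap(3,10), hi=9 ⇒ [8,6,9,6,9,6,8,10,9,10,10]
6<9: swap(2,3), lo=3 mid=4 ⇒ [8,6,6,9,9,6,8,10,9,10,10]
9=9: mid=5
6<9: swap(3,5), lo=4 mid=6 ⇒ [8,6,6,6,9,9,8,10,9,10,10]
8<9: swap(4,6), lo=5 mid=7 ⇒ [8,6,6,6,8,9,9,10,9,10,10]
10>9: swap(7,9), hi=8 ⇒ [8,6,6,6,8,9,9,10,9,10,10]
10>9: swap(7,8), hi=7 ⇒ [8,6,6,6,8,9,9,9,10,10,10]
9=9: mid=8
done. lo=5 hi=7; nums=[8,6,6,6,8,9,9,9,10,10,10]

[8,6,6,6,8,9,9,9,10,10,10]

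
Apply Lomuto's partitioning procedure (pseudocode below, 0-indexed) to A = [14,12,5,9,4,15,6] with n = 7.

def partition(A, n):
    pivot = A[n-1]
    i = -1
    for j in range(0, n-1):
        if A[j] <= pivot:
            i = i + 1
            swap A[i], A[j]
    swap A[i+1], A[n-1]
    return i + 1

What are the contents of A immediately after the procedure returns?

[5,4,6,9,12,15,14]

pivot=6, i=-1
j=0: 14>6, skip
j=1: 12>6, skip
j=2: 5≤6, i=0, swap(0,2) ⇒ [5,12,14,9,4,15,6]
j=3: 9>6, skip
j=4: 4≤6, i=1, swap(1,4) ⇒ [5,4,14,9,12,15,6]
j=5: 15>6, skip
swap(2,6) ⇒ [5,4,6,9,12,15,14]; return 2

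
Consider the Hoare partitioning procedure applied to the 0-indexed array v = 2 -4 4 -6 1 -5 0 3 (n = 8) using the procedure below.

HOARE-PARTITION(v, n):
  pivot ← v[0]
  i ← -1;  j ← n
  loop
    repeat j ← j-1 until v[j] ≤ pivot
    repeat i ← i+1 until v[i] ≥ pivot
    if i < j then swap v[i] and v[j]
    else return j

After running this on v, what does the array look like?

pivot=2
j stops at 6 (0), i stops at 0 (2); swap ⇒ 0 -4 4 -6 1 -5 2 3
j stops at 5 (-5), i stops at 2 (4); swap ⇒ 0 -4 -5 -6 1 4 2 3
j stops at 4, i stops at 5; i≥j ⇒ return 4. v=0 -4 -5 -6 1 4 2 3

0 -4 -5 -6 1 4 2 3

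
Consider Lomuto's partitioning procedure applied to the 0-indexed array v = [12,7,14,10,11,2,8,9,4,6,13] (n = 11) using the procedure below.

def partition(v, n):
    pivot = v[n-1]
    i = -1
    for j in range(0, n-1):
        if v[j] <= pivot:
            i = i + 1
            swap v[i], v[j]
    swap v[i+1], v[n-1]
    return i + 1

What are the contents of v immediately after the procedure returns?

pivot=13, i=-1
j=0: 12≤13, i=0, swap(0,0) ⇒ [12,7,14,10,11,2,8,9,4,6,13]
j=1: 7≤13, i=1, swap(1,1) ⇒ [12,7,14,10,11,2,8,9,4,6,13]
j=2: 14>13, skip
j=3: 10≤13, i=2, swap(2,3) ⇒ [12,7,10,14,11,2,8,9,4,6,13]
j=4: 11≤13, i=3, swap(3,4) ⇒ [12,7,10,11,14,2,8,9,4,6,13]
j=5: 2≤13, i=4, swap(4,5) ⇒ [12,7,10,11,2,14,8,9,4,6,13]
j=6: 8≤13, i=5, swap(5,6) ⇒ [12,7,10,11,2,8,14,9,4,6,13]
j=7: 9≤13, i=6, swap(6,7) ⇒ [12,7,10,11,2,8,9,14,4,6,13]
j=8: 4≤13, i=7, swap(7,8) ⇒ [12,7,10,11,2,8,9,4,14,6,13]
j=9: 6≤13, i=8, swap(8,9) ⇒ [12,7,10,11,2,8,9,4,6,14,13]
swap(9,10) ⇒ [12,7,10,11,2,8,9,4,6,13,14]; return 9

[12,7,10,11,2,8,9,4,6,13,14]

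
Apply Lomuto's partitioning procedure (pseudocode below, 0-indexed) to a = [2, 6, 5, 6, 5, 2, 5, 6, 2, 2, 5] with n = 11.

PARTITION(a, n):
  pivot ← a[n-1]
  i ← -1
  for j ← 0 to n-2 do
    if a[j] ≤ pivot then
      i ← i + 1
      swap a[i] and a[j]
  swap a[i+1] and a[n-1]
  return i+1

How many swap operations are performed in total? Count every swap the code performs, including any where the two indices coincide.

8

pivot = a[10] = 5; i = -1
j=0: a[0]=2 ≤ 5 → i=0, swap a[0],a[0] (no change) → [2, 6, 5, 6, 5, 2, 5, 6, 2, 2, 5]
j=1: a[1]=6 > 5 → no swap
j=2: a[2]=5 ≤ 5 → i=1, swap a[1],a[2] → [2, 5, 6, 6, 5, 2, 5, 6, 2, 2, 5]
j=3: a[3]=6 > 5 → no swap
j=4: a[4]=5 ≤ 5 → i=2, swap a[2],a[4] → [2, 5, 5, 6, 6, 2, 5, 6, 2, 2, 5]
j=5: a[5]=2 ≤ 5 → i=3, swap a[3],a[5] → [2, 5, 5, 2, 6, 6, 5, 6, 2, 2, 5]
j=6: a[6]=5 ≤ 5 → i=4, swap a[4],a[6] → [2, 5, 5, 2, 5, 6, 6, 6, 2, 2, 5]
j=7: a[7]=6 > 5 → no swap
j=8: a[8]=2 ≤ 5 → i=5, swap a[5],a[8] → [2, 5, 5, 2, 5, 2, 6, 6, 6, 2, 5]
j=9: a[9]=2 ≤ 5 → i=6, swap a[6],a[9] → [2, 5, 5, 2, 5, 2, 2, 6, 6, 6, 5]
final swap a[7],a[10] → [2, 5, 5, 2, 5, 2, 2, 5, 6, 6, 6]; return 7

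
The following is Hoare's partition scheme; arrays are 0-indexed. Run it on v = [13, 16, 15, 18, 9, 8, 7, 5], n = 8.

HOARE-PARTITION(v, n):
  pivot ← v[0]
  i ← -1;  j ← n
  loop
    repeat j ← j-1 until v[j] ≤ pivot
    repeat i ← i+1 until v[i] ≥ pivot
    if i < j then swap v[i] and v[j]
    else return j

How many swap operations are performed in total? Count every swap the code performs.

pivot=13
j stops at 7 (5), i stops at 0 (13); swap ⇒ [5, 16, 15, 18, 9, 8, 7, 13]
j stops at 6 (7), i stops at 1 (16); swap ⇒ [5, 7, 15, 18, 9, 8, 16, 13]
j stops at 5 (8), i stops at 2 (15); swap ⇒ [5, 7, 8, 18, 9, 15, 16, 13]
j stops at 4 (9), i stops at 3 (18); swap ⇒ [5, 7, 8, 9, 18, 15, 16, 13]
j stops at 3, i stops at 4; i≥j ⇒ return 3. v=[5, 7, 8, 9, 18, 15, 16, 13]

4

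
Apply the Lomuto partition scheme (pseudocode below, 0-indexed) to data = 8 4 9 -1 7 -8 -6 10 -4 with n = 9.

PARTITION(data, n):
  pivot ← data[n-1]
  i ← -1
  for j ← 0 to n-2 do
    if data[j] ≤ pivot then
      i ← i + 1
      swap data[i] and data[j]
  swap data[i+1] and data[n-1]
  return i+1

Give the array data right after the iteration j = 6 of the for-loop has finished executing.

-8 -6 9 -1 7 8 4 10 -4

pivot = data[8] = -4; i = -1
j=0: data[0]=8 > -4 → no swap
j=1: data[1]=4 > -4 → no swap
j=2: data[2]=9 > -4 → no swap
j=3: data[3]=-1 > -4 → no swap
j=4: data[4]=7 > -4 → no swap
j=5: data[5]=-8 ≤ -4 → i=0, swap data[0],data[5] → -8 4 9 -1 7 8 -6 10 -4
j=6: data[6]=-6 ≤ -4 → i=1, swap data[1],data[6] → -8 -6 9 -1 7 8 4 10 -4
(after j=6) data = -8 -6 9 -1 7 8 4 10 -4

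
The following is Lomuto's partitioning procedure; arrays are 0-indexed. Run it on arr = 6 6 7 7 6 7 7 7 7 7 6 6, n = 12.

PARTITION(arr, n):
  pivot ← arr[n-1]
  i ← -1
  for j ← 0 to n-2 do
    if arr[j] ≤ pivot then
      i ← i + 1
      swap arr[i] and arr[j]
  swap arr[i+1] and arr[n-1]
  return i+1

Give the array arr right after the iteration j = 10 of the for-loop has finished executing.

6 6 6 6 7 7 7 7 7 7 7 6

pivot=6, i=-1
j=0: 6≤6, i=0, swap(0,0) ⇒ 6 6 7 7 6 7 7 7 7 7 6 6
j=1: 6≤6, i=1, swap(1,1) ⇒ 6 6 7 7 6 7 7 7 7 7 6 6
j=2: 7>6, skip
j=3: 7>6, skip
j=4: 6≤6, i=2, swap(2,4) ⇒ 6 6 6 7 7 7 7 7 7 7 6 6
j=5: 7>6, skip
j=6: 7>6, skip
j=7: 7>6, skip
j=8: 7>6, skip
j=9: 7>6, skip
j=10: 6≤6, i=3, swap(3,10) ⇒ 6 6 6 6 7 7 7 7 7 7 7 6
(after j=10) arr = 6 6 6 6 7 7 7 7 7 7 7 6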